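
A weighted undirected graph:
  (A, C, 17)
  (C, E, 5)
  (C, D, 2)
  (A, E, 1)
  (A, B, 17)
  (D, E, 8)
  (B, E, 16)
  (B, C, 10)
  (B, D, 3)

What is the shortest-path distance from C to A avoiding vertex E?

Paths from C to A avoiding E:
C → D → B → A: 2 + 3 + 17 = 22
C → B → A: 10 + 17 = 27
C → A: 17
The minimum is 17.

17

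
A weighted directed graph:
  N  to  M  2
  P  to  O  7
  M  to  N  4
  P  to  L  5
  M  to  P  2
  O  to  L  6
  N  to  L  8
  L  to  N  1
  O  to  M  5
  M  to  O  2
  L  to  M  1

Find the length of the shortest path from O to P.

7

Paths from O to P:
O - M - P: 5 + 2 = 7
O - L - M - P: 6 + 1 + 2 = 9
O - L - N - M - P: 6 + 1 + 2 + 2 = 11
Best route has total 7.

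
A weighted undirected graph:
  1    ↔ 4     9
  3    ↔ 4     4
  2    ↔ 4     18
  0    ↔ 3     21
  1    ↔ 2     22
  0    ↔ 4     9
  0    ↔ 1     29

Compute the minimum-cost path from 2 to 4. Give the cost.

18

Routes from 2 to 4:
2 → 1 → 4: 22 + 9 = 31
2 → 1 → 0 → 3 → 4: 22 + 29 + 21 + 4 = 76
2 → 4: 18
2 → 1 → 0 → 4: 22 + 29 + 9 = 60
The minimum is 18.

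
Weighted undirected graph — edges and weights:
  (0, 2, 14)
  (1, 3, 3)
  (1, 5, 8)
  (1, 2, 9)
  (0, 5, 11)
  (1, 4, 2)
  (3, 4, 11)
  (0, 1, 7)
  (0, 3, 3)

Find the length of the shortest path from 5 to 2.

A few of the 5→2 routes:
5-0-3-1-2: 11 + 3 + 3 + 9 = 26
5-0-1-2: 11 + 7 + 9 = 27
5-1-2: 8 + 9 = 17
5-0-2: 11 + 14 = 25
Shortest: 17.

17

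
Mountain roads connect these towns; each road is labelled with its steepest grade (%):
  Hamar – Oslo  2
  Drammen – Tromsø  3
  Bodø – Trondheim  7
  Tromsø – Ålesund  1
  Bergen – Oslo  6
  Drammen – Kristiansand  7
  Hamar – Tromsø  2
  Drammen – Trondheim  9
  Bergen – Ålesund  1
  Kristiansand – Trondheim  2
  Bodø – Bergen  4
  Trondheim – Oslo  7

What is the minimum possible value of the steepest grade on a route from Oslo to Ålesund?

2

Comparing a few candidate routes:
Oslo - Trondheim - Kristiansand - Drammen - Tromsø - Ålesund: max(7, 2, 7, 3, 1) = 7
Oslo - Bergen - Bodø - Trondheim - Kristiansand - Drammen - Tromsø - Ålesund: max(6, 4, 7, 2, 7, 3, 1) = 7
Oslo - Hamar - Tromsø - Ålesund: max(2, 2, 1) = 2
Oslo - Trondheim - Bodø - Bergen - Ålesund: max(7, 7, 4, 1) = 7
Oslo - Bergen - Ålesund: max(6, 1) = 6
Best route has worst link 2%.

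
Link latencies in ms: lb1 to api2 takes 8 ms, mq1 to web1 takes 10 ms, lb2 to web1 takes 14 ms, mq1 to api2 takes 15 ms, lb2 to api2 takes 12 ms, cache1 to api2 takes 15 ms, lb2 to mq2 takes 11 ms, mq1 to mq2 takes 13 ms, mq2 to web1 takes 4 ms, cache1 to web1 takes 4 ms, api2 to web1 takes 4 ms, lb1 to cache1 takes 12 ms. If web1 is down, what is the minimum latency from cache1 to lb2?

Paths from cache1 to lb2 avoiding web1:
cache1-lb1-api2-mq1-mq2-lb2: 12 + 8 + 15 + 13 + 11 = 59
cache1-api2-lb2: 15 + 12 = 27
cache1-api2-mq1-mq2-lb2: 15 + 15 + 13 + 11 = 54
cache1-lb1-api2-lb2: 12 + 8 + 12 = 32
The minimum is 27 ms.

27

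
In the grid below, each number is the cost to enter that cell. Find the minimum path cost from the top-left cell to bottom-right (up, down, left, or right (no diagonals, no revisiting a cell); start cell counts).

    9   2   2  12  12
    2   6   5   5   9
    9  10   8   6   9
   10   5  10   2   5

Best path: (0,0) -> (0,1) -> (0,2) -> (1,2) -> (1,3) -> (2,3) -> (3,3) -> (3,4)
Cost: 9 + 2 + 2 + 5 + 5 + 6 + 2 + 5 = 36

36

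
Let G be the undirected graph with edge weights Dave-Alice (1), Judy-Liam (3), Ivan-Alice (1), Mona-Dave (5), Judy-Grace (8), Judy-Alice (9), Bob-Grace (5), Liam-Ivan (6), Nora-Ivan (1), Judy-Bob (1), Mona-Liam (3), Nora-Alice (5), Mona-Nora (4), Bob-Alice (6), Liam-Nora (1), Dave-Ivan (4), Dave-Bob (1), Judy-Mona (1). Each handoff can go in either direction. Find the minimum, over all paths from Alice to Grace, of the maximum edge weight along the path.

A few of the Alice→Grace routes:
Alice -> Ivan -> Nora -> Mona -> Liam -> Judy -> Bob -> Grace: max(1, 1, 4, 3, 3, 1, 5) = 5
Alice -> Ivan -> Nora -> Mona -> Dave -> Bob -> Grace: max(1, 1, 4, 5, 1, 5) = 5
Alice -> Ivan -> Nora -> Mona -> Judy -> Bob -> Grace: max(1, 1, 4, 1, 1, 5) = 5
Alice -> Ivan -> Nora -> Liam -> Judy -> Mona -> Dave -> Bob -> Grace: max(1, 1, 1, 3, 1, 5, 1, 5) = 5
Alice -> Ivan -> Nora -> Liam -> Judy -> Bob -> Grace: max(1, 1, 1, 3, 1, 5) = 5
Best route has worst link 5.

5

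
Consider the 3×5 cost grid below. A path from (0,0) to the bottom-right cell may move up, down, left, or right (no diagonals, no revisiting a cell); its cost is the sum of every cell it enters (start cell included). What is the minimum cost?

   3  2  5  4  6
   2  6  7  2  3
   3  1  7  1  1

18

Cheapest: r0c0→r0c1→r0c2→r0c3→r1c3→r2c3→r2c4
  3 + 2 + 5 + 4 + 2 + 1 + 1 = 18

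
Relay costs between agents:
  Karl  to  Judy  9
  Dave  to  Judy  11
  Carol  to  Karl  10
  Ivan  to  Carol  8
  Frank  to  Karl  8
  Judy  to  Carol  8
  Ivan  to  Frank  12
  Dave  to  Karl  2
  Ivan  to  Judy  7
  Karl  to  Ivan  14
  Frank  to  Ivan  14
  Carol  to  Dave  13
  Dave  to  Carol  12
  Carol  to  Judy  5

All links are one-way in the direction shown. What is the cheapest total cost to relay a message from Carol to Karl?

10

Paths from Carol to Karl:
Carol -> Karl: 10
Carol -> Dave -> Karl: 13 + 2 = 15
The minimum is 10.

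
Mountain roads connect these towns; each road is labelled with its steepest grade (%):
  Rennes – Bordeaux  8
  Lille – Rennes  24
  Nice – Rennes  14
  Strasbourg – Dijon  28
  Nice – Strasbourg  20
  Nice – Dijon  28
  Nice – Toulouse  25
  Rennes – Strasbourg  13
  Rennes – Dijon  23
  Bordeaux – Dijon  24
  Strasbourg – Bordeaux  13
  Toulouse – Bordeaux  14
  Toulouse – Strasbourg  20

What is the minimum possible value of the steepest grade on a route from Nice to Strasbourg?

Checking several routes:
Nice → Rennes → Dijon → Bordeaux → Strasbourg: max(14, 23, 24, 13) = 24
Nice → Strasbourg: max(20) = 20
Nice → Rennes → Bordeaux → Toulouse → Strasbourg: max(14, 8, 14, 20) = 20
Nice → Rennes → Strasbourg: max(14, 13) = 14
Nice → Rennes → Dijon → Bordeaux → Toulouse → Strasbourg: max(14, 23, 24, 14, 20) = 24
Nice → Rennes → Bordeaux → Strasbourg: max(14, 8, 13) = 14
Best route has worst link 14%.

14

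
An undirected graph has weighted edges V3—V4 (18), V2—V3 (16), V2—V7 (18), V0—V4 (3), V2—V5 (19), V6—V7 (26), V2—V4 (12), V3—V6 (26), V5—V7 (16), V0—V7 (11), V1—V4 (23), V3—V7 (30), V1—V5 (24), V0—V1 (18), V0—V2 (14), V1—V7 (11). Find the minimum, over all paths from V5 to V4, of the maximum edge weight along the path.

A few of the V5→V4 routes:
V5 - V7 - V0 - V4: max(16, 11, 3) = 16
V5 - V7 - V2 - V4: max(16, 18, 12) = 18
V5 - V7 - V0 - V2 - V4: max(16, 11, 14, 12) = 16
The minimum achievable maximum is 16.

16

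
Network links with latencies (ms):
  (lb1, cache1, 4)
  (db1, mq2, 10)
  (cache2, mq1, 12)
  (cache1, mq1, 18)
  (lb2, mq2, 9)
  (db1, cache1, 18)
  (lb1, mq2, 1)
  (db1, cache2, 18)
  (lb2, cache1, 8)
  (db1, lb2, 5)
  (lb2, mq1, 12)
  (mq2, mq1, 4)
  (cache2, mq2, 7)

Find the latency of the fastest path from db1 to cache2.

17

A few of the db1→cache2 routes:
db1→cache2: 18
db1→lb2→mq2→cache2: 5 + 9 + 7 = 21
db1→mq2→cache2: 10 + 7 = 17
Best route has total 17 ms.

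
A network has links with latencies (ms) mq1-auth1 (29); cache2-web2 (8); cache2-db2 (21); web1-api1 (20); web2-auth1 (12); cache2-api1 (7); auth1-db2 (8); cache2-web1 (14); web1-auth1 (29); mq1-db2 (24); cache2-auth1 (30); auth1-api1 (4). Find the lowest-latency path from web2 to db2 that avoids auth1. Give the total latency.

29

Paths from web2 to db2 avoiding auth1:
web2 - cache2 - db2: 8 + 21 = 29
Best route has total 29 ms.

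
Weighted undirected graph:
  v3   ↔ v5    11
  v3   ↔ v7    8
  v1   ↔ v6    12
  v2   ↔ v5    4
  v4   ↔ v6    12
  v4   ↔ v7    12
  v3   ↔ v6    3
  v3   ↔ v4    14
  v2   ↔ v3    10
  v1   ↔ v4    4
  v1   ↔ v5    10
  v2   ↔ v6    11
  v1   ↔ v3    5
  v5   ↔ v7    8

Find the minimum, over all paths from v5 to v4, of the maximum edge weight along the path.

Checking several routes:
v5 → v2 → v3 → v1 → v4: max(4, 10, 5, 4) = 10
v5 → v7 → v3 → v1 → v4: max(8, 8, 5, 4) = 8
v5 → v1 → v4: max(10, 4) = 10
v5 → v3 → v1 → v4: max(11, 5, 4) = 11
The minimum achievable maximum is 8.

8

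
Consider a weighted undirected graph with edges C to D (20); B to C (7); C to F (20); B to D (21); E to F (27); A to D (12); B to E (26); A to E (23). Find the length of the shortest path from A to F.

50

Checking several routes:
A - E - F: 23 + 27 = 50
A - D - C - F: 12 + 20 + 20 = 52
A - D - B - C - F: 12 + 21 + 7 + 20 = 60
A - E - B - C - F: 23 + 26 + 7 + 20 = 76
A - D - B - E - F: 12 + 21 + 26 + 27 = 86
The minimum is 50.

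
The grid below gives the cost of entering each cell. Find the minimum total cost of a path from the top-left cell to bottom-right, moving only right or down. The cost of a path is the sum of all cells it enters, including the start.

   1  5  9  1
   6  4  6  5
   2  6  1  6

22

Take [0,0]→[1,0]→[2,0]→[2,1]→[2,2]→[2,3] for a total of 1 + 6 + 2 + 6 + 1 + 6 = 22.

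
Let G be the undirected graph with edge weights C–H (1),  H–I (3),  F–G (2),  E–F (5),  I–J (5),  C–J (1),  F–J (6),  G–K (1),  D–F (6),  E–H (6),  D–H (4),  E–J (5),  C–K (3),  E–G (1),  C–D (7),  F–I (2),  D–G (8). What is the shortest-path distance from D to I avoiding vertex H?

A few of the D→I routes:
D-G-F-I: 8 + 2 + 2 = 12
D-C-K-G-F-I: 7 + 3 + 1 + 2 + 2 = 15
D-C-J-I: 7 + 1 + 5 = 13
D-F-I: 6 + 2 = 8
The minimum is 8.

8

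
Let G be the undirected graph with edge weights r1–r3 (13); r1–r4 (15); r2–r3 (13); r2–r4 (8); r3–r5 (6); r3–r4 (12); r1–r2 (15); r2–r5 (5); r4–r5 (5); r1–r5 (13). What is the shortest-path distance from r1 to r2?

15

Checking several routes:
r1→r3→r5→r2: 13 + 6 + 5 = 24
r1→r5→r2: 13 + 5 = 18
r1→r3→r2: 13 + 13 = 26
r1→r2: 15
r1→r4→r5→r2: 15 + 5 + 5 = 25
r1→r4→r2: 15 + 8 = 23
Best route has total 15.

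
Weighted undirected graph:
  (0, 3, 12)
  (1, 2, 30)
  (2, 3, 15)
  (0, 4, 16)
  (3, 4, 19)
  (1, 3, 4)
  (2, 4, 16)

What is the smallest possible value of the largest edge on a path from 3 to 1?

Candidate routes:
3 → 0 → 4 → 2 → 1: max(12, 16, 16, 30) = 30
3 → 4 → 2 → 1: max(19, 16, 30) = 30
3 → 1: max(4) = 4
3 → 2 → 1: max(15, 30) = 30
The minimum achievable maximum is 4.

4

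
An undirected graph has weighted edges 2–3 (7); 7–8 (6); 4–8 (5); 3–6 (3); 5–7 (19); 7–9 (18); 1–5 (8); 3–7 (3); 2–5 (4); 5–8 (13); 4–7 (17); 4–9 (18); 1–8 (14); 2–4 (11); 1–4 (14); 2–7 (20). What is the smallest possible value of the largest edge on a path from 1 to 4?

8

Checking several routes:
1→5→8→4: max(8, 13, 5) = 13
1→5→2→3→7→8→4: max(8, 4, 7, 3, 6, 5) = 8
1→5→2→4: max(8, 4, 11) = 11
1→5→8→7→3→2→4: max(8, 13, 6, 3, 7, 11) = 13
Smallest bottleneck: 8.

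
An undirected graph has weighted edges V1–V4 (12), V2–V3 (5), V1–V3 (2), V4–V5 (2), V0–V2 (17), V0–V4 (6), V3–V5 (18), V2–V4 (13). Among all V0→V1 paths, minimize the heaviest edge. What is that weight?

12

Some routes from V0 to V1:
V0 -> V2 -> V4 -> V1: max(17, 13, 12) = 17
V0 -> V4 -> V1: max(6, 12) = 12
V0 -> V2 -> V3 -> V5 -> V4 -> V1: max(17, 5, 18, 2, 12) = 18
V0 -> V4 -> V2 -> V3 -> V1: max(6, 13, 5, 2) = 13
V0 -> V2 -> V3 -> V1: max(17, 5, 2) = 17
Best route has worst link 12.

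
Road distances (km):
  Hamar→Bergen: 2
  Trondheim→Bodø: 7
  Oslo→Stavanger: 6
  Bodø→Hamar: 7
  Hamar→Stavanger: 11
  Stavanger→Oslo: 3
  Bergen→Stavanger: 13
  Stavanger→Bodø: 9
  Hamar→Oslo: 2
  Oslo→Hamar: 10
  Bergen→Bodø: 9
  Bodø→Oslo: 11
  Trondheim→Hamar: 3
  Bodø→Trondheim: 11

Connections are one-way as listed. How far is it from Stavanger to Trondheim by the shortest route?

Paths from Stavanger to Trondheim:
Stavanger -> Bodø -> Trondheim: 9 + 11 = 20
Stavanger -> Oslo -> Hamar -> Bergen -> Bodø -> Trondheim: 3 + 10 + 2 + 9 + 11 = 35
Shortest: 20 km.

20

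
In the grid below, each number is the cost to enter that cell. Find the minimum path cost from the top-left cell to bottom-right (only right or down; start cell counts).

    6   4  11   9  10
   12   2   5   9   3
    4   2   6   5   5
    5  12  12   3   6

34

Path (0,0)→(0,1)→(1,1)→(2,1)→(2,2)→(2,3)→(3,3)→(3,4): 6 + 4 + 2 + 2 + 6 + 5 + 3 + 6 = 34.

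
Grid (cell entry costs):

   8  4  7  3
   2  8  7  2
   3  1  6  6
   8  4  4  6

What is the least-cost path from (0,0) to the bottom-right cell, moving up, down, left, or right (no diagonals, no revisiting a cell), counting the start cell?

Take [0,0]→[1,0]→[2,0]→[2,1]→[3,1]→[3,2]→[3,3] for a total of 8 + 2 + 3 + 1 + 4 + 4 + 6 = 28.

28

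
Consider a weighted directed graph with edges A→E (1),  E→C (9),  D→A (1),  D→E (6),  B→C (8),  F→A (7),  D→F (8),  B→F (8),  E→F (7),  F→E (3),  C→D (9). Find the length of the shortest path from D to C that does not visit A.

15

Candidate routes:
D → F → E → C: 8 + 3 + 9 = 20
D → E → C: 6 + 9 = 15
The minimum is 15.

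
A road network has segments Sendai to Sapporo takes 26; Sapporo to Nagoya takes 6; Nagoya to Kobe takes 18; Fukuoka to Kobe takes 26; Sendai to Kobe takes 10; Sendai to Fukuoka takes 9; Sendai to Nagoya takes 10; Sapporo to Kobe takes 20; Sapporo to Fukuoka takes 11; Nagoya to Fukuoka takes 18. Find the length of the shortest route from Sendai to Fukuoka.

Checking several routes:
Sendai → Nagoya → Fukuoka: 10 + 18 = 28
Sendai → Fukuoka: 9
Sendai → Nagoya → Sapporo → Fukuoka: 10 + 6 + 11 = 27
Best route has total 9.

9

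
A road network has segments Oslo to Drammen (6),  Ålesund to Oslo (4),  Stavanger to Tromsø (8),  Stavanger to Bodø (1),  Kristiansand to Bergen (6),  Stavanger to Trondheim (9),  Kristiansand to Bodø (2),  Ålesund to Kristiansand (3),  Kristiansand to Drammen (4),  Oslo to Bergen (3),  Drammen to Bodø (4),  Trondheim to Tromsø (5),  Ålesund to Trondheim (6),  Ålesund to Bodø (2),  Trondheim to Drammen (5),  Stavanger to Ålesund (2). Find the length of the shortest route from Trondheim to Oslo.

Checking several routes:
Trondheim → Drammen → Oslo: 5 + 6 = 11
Trondheim → Drammen → Bodø → Ålesund → Oslo: 5 + 4 + 2 + 4 = 15
Trondheim → Ålesund → Oslo: 6 + 4 = 10
Trondheim → Drammen → Kristiansand → Ålesund → Oslo: 5 + 4 + 3 + 4 = 16
Trondheim → Stavanger → Ålesund → Oslo: 9 + 2 + 4 = 15
Shortest: 10.

10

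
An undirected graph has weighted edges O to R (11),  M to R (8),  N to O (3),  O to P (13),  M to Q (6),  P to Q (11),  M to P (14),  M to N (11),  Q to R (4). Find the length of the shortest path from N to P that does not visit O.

25

Routes from N to P avoiding O:
N → M → P: 11 + 14 = 25
N → M → R → Q → P: 11 + 8 + 4 + 11 = 34
N → M → Q → P: 11 + 6 + 11 = 28
The minimum is 25.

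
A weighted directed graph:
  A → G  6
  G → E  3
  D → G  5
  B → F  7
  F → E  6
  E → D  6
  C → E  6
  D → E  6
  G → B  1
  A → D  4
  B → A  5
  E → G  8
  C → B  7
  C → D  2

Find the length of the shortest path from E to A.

14

Routes from E to A:
E→D→G→B→A: 6 + 5 + 1 + 5 = 17
E→G→B→A: 8 + 1 + 5 = 14
Best route has total 14.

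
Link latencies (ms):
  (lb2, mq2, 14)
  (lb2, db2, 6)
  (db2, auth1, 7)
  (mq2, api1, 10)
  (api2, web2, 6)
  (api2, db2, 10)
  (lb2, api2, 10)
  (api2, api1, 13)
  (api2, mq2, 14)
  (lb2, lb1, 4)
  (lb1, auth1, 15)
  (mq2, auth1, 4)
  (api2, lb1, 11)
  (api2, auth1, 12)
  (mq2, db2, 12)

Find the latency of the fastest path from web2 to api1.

Checking several routes:
web2 -> api2 -> api1: 6 + 13 = 19
web2 -> api2 -> mq2 -> api1: 6 + 14 + 10 = 30
web2 -> api2 -> auth1 -> mq2 -> api1: 6 + 12 + 4 + 10 = 32
Best route has total 19 ms.

19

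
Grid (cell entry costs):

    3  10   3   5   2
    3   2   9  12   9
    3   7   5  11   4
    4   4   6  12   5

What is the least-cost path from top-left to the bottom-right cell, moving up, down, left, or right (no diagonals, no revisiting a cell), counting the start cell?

40

Path (0,0) (1,0) (1,1) (2,1) (2,2) (2,3) (2,4) (3,4): 3 + 3 + 2 + 7 + 5 + 11 + 4 + 5 = 40.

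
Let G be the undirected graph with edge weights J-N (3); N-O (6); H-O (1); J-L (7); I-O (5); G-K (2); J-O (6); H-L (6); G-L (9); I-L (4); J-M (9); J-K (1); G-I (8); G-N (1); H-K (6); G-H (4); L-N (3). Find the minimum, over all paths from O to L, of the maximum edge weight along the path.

4

A few of the O→L routes:
O→I→L: max(5, 4) = 5
O→H→G→K→J→N→L: max(1, 4, 2, 1, 3, 3) = 4
O→H→G→N→L: max(1, 4, 1, 3) = 4
O→H→K→J→N→L: max(1, 6, 1, 3, 3) = 6
Best route has worst link 4.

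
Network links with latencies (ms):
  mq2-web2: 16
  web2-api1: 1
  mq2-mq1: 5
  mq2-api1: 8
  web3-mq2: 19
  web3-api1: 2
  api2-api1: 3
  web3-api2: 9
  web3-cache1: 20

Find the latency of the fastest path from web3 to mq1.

A few of the web3→mq1 routes:
web3-api1-mq2-mq1: 2 + 8 + 5 = 15
web3-mq2-mq1: 19 + 5 = 24
web3-api1-web2-mq2-mq1: 2 + 1 + 16 + 5 = 24
Shortest: 15 ms.

15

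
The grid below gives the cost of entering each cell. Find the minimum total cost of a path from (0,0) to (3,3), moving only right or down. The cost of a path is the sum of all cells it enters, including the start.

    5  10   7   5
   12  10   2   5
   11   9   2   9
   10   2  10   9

Cheapest: r0c0→r0c1→r0c2→r1c2→r2c2→r2c3→r3c3
  5 + 10 + 7 + 2 + 2 + 9 + 9 = 44

44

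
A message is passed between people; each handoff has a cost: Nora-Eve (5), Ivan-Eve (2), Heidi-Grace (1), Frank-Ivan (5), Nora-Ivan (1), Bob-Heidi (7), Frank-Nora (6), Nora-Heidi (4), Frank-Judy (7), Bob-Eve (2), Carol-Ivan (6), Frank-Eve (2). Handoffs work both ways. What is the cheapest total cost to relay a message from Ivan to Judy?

11

Some routes from Ivan to Judy:
Ivan→Frank→Judy: 5 + 7 = 12
Ivan→Nora→Frank→Judy: 1 + 6 + 7 = 14
Ivan→Eve→Frank→Judy: 2 + 2 + 7 = 11
Best route has total 11.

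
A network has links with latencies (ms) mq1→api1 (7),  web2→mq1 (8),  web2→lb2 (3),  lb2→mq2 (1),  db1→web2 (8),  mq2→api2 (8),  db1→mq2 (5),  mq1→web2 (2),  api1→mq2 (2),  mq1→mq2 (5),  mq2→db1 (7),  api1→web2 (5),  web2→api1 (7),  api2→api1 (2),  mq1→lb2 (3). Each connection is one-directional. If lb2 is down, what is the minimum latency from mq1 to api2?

13

Paths from mq1 to api2 avoiding lb2:
mq1 - mq2 - api2: 5 + 8 = 13
mq1 - web2 - api1 - mq2 - api2: 2 + 7 + 2 + 8 = 19
mq1 - api1 - mq2 - api2: 7 + 2 + 8 = 17
Best route has total 13 ms.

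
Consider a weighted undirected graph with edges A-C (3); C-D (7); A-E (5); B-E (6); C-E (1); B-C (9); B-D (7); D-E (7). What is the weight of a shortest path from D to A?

10

A few of the D→A routes:
D → E → C → A: 7 + 1 + 3 = 11
D → C → A: 7 + 3 = 10
D → E → A: 7 + 5 = 12
The minimum is 10.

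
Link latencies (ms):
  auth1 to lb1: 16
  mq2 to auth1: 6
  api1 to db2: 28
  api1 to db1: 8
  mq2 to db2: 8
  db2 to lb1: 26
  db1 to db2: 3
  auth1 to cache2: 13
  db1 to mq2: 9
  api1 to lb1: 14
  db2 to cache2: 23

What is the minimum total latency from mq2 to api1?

Checking several routes:
mq2 -> db2 -> api1: 8 + 28 = 36
mq2 -> db1 -> api1: 9 + 8 = 17
mq2 -> db2 -> db1 -> api1: 8 + 3 + 8 = 19
Shortest: 17 ms.

17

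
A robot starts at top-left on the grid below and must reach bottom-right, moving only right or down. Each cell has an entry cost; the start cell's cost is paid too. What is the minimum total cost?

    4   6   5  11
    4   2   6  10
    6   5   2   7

24

Take r0c0 r1c0 r1c1 r2c1 r2c2 r2c3 for a total of 4 + 4 + 2 + 5 + 2 + 7 = 24.
(Top row then right column would cost 43.)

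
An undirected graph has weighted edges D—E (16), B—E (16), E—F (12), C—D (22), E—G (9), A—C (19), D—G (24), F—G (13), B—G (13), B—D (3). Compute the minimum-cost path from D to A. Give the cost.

Paths from D to A:
D -> C -> A: 22 + 19 = 41
The minimum is 41.

41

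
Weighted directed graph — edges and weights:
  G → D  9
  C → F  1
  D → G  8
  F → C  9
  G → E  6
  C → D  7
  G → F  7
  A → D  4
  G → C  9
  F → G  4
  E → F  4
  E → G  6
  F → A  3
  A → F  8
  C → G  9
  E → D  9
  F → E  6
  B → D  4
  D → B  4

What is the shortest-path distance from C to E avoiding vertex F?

Routes from C to E avoiding F:
C → G → E: 9 + 6 = 15
C → D → G → E: 7 + 8 + 6 = 21
Best route has total 15.

15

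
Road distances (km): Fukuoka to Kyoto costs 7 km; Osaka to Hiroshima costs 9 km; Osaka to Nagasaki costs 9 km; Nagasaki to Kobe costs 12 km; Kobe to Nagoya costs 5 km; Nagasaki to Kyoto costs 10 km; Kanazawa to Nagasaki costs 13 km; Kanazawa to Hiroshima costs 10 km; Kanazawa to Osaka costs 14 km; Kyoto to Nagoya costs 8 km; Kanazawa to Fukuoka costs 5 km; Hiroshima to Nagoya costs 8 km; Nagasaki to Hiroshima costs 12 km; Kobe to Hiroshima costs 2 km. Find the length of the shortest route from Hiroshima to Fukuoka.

15

Checking several routes:
Hiroshima → Osaka → Kanazawa → Fukuoka: 9 + 14 + 5 = 28
Hiroshima → Kobe → Nagoya → Kyoto → Fukuoka: 2 + 5 + 8 + 7 = 22
Hiroshima → Kanazawa → Fukuoka: 10 + 5 = 15
Hiroshima → Nagoya → Kyoto → Fukuoka: 8 + 8 + 7 = 23
Hiroshima → Nagasaki → Kyoto → Fukuoka: 12 + 10 + 7 = 29
The minimum is 15 km.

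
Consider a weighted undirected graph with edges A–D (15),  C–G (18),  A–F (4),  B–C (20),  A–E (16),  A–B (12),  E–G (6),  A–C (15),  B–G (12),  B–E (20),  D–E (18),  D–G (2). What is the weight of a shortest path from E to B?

Comparing a few candidate routes:
E-G-B: 6 + 12 = 18
E-A-B: 16 + 12 = 28
E-B: 20
E-D-G-B: 18 + 2 + 12 = 32
Shortest: 18.

18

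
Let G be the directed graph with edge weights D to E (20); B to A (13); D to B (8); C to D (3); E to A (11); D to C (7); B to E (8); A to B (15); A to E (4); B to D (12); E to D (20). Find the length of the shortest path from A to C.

Candidate routes:
A-B-D-C: 15 + 12 + 7 = 34
A-B-E-D-C: 15 + 8 + 20 + 7 = 50
A-E-D-C: 4 + 20 + 7 = 31
Shortest: 31.

31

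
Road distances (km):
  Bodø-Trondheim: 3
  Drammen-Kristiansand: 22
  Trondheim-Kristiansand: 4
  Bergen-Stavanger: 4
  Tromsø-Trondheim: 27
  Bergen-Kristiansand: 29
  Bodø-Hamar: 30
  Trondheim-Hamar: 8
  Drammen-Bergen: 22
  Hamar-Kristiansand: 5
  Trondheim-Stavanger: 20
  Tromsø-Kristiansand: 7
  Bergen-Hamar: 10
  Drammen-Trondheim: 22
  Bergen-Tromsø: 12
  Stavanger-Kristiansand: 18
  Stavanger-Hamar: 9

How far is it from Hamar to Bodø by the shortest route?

11

Some routes from Hamar to Bodø:
Hamar → Stavanger → Trondheim → Bodø: 9 + 20 + 3 = 32
Hamar → Stavanger → Kristiansand → Trondheim → Bodø: 9 + 18 + 4 + 3 = 34
Hamar → Trondheim → Bodø: 8 + 3 = 11
Hamar → Kristiansand → Trondheim → Bodø: 5 + 4 + 3 = 12
Hamar → Bodø: 30
The minimum is 11 km.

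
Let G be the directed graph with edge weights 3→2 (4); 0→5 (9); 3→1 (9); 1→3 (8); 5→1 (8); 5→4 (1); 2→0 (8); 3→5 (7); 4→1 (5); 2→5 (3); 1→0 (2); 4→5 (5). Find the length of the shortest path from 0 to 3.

23

Routes from 0 to 3:
0→5→1→3: 9 + 8 + 8 = 25
0→5→4→1→3: 9 + 1 + 5 + 8 = 23
Shortest: 23.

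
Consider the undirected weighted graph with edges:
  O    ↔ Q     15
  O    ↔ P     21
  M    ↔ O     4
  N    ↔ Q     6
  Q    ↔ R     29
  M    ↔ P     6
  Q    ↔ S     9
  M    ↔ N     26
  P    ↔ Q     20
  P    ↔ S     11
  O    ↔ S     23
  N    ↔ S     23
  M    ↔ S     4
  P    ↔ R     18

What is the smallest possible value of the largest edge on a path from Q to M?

9

Some routes from Q to M:
Q→P→S→M: max(20, 11, 4) = 20
Q→O→M: max(15, 4) = 15
Q→P→M: max(20, 6) = 20
Q→O→P→S→M: max(15, 21, 11, 4) = 21
Q→S→P→M: max(9, 11, 6) = 11
Q→S→M: max(9, 4) = 9
Smallest bottleneck: 9.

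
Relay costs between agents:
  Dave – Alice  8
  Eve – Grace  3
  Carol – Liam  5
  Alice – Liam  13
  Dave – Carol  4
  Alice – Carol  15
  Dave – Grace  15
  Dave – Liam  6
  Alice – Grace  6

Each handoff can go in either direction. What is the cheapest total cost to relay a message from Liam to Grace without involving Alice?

21

Paths from Liam to Grace avoiding Alice:
Liam -> Carol -> Dave -> Grace: 5 + 4 + 15 = 24
Liam -> Dave -> Grace: 6 + 15 = 21
The minimum is 21.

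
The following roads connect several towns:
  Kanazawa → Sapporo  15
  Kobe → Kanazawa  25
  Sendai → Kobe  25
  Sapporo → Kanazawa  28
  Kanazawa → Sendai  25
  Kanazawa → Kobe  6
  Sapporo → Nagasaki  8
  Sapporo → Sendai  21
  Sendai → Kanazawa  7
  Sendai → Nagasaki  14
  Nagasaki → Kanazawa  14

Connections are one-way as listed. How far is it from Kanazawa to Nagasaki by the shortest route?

23

Candidate routes:
Kanazawa - Sapporo - Sendai - Nagasaki: 15 + 21 + 14 = 50
Kanazawa - Sapporo - Nagasaki: 15 + 8 = 23
Kanazawa - Sendai - Nagasaki: 25 + 14 = 39
The minimum is 23.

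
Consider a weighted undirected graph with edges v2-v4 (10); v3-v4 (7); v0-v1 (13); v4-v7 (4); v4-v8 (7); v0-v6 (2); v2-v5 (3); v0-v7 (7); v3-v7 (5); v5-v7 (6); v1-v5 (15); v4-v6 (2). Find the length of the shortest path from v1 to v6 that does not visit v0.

27

Candidate routes:
v1→v5→v7→v4→v6: 15 + 6 + 4 + 2 = 27
v1→v5→v7→v3→v4→v6: 15 + 6 + 5 + 7 + 2 = 35
v1→v5→v2→v4→v6: 15 + 3 + 10 + 2 = 30
Best route has total 27.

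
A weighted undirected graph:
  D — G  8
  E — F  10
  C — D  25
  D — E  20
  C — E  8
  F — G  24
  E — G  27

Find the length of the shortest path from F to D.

Checking several routes:
F - E - D: 10 + 20 = 30
F - E - C - D: 10 + 8 + 25 = 43
F - G - D: 24 + 8 = 32
F - E - G - D: 10 + 27 + 8 = 45
The minimum is 30.

30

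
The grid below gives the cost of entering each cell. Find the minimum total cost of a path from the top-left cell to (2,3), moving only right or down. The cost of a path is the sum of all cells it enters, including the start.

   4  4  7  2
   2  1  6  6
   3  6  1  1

15

One optimal route is [0,0] [1,0] [1,1] [1,2] [2,2] [2,3].
Its cost is 4 + 2 + 1 + 6 + 1 + 1 = 15.
For comparison, the top-then-right route costs 24.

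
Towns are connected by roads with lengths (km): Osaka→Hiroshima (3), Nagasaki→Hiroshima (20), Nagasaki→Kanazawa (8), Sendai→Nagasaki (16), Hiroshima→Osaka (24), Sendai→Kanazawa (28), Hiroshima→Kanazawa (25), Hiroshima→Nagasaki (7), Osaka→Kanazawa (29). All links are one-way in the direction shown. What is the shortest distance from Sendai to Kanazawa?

24

Routes from Sendai to Kanazawa:
Sendai - Nagasaki - Hiroshima - Osaka - Kanazawa: 16 + 20 + 24 + 29 = 89
Sendai - Nagasaki - Hiroshima - Kanazawa: 16 + 20 + 25 = 61
Sendai - Nagasaki - Kanazawa: 16 + 8 = 24
Sendai - Kanazawa: 28
Best route has total 24 km.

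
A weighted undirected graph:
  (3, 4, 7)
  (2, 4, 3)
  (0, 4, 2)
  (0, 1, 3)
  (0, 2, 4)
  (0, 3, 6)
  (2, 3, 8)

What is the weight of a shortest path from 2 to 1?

7

Checking several routes:
2 → 4 → 0 → 1: 3 + 2 + 3 = 8
2 → 0 → 1: 4 + 3 = 7
2 → 3 → 0 → 1: 8 + 6 + 3 = 17
Best route has total 7.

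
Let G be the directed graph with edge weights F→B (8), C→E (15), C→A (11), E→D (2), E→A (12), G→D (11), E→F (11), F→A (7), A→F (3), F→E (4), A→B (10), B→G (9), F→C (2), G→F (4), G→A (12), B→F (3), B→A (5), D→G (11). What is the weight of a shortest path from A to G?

19

Candidate routes:
A→B→F→E→D→G: 10 + 3 + 4 + 2 + 11 = 30
A→F→B→G: 3 + 8 + 9 = 20
A→F→C→E→D→G: 3 + 2 + 15 + 2 + 11 = 33
A→B→G: 10 + 9 = 19
A→F→E→D→G: 3 + 4 + 2 + 11 = 20
A→B→F→C→E→D→G: 10 + 3 + 2 + 15 + 2 + 11 = 43
Shortest: 19.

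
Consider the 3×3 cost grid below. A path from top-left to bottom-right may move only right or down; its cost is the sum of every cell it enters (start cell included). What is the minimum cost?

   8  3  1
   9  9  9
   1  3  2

23

Path r0c0→r0c1→r0c2→r1c2→r2c2: 8 + 3 + 1 + 9 + 2 = 23.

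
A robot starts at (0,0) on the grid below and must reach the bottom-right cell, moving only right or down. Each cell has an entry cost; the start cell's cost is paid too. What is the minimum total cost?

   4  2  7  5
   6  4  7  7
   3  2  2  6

Cheapest: r0c0 → r0c1 → r1c1 → r2c1 → r2c2 → r2c3
  4 + 2 + 4 + 2 + 2 + 6 = 20
(Top row then right column would cost 31.)

20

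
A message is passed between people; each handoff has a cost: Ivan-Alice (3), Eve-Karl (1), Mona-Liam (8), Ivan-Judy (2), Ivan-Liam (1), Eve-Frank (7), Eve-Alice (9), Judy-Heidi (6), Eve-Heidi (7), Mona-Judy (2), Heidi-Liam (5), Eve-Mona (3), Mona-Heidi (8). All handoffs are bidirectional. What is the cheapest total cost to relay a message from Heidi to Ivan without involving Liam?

Comparing a few candidate routes:
Heidi -> Mona -> Judy -> Ivan: 8 + 2 + 2 = 12
Heidi -> Eve -> Mona -> Judy -> Ivan: 7 + 3 + 2 + 2 = 14
Heidi -> Judy -> Ivan: 6 + 2 = 8
Best route has total 8.

8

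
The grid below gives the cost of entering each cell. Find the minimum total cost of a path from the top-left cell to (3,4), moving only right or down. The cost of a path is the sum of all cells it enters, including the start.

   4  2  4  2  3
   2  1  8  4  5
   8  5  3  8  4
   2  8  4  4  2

25

Cheapest: r0c0 r0c1 r1c1 r2c1 r2c2 r3c2 r3c3 r3c4
  4 + 2 + 1 + 5 + 3 + 4 + 4 + 2 = 25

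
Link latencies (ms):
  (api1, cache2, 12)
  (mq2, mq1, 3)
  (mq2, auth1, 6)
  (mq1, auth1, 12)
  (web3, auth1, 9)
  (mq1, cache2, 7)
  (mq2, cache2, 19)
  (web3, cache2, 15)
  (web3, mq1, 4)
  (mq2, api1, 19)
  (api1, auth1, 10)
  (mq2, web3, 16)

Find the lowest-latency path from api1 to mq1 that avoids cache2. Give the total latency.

Comparing a few candidate routes:
api1-auth1-mq2-mq1: 10 + 6 + 3 = 19
api1-auth1-web3-mq1: 10 + 9 + 4 = 23
api1-auth1-mq1: 10 + 12 = 22
api1-mq2-mq1: 19 + 3 = 22
Shortest: 19 ms.

19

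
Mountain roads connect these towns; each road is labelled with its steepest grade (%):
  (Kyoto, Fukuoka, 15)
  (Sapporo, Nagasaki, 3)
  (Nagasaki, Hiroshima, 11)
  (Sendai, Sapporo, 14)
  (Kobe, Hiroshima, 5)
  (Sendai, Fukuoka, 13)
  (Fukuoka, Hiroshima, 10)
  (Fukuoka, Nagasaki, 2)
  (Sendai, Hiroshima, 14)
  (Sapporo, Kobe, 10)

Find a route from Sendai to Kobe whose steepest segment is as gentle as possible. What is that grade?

13

Comparing a few candidate routes:
Sendai → Fukuoka → Hiroshima → Kobe: max(13, 10, 5) = 13
Sendai → Fukuoka → Nagasaki → Sapporo → Kobe: max(13, 2, 3, 10) = 13
Sendai → Fukuoka → Nagasaki → Hiroshima → Kobe: max(13, 2, 11, 5) = 13
Sendai → Sapporo → Nagasaki → Hiroshima → Kobe: max(14, 3, 11, 5) = 14
Sendai → Fukuoka → Hiroshima → Nagasaki → Sapporo → Kobe: max(13, 10, 11, 3, 10) = 13
Sendai → Sapporo → Nagasaki → Fukuoka → Hiroshima → Kobe: max(14, 3, 2, 10, 5) = 14
Best route has worst link 13%.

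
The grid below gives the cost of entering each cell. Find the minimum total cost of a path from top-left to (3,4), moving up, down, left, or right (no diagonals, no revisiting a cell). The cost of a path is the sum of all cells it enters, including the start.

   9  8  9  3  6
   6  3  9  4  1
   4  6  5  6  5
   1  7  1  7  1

36

One optimal route is [0,0] → [1,0] → [2,0] → [3,0] → [3,1] → [3,2] → [3,3] → [3,4].
Its cost is 9 + 6 + 4 + 1 + 7 + 1 + 7 + 1 = 36.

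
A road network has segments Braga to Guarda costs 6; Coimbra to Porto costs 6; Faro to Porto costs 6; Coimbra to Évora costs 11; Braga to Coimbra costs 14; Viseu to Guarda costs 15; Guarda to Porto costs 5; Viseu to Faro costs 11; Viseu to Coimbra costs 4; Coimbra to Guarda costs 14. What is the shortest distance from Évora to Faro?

Comparing a few candidate routes:
Évora → Coimbra → Viseu → Guarda → Porto → Faro: 11 + 4 + 15 + 5 + 6 = 41
Évora → Coimbra → Guarda → Porto → Faro: 11 + 14 + 5 + 6 = 36
Évora → Coimbra → Viseu → Faro: 11 + 4 + 11 = 26
Évora → Coimbra → Porto → Faro: 11 + 6 + 6 = 23
Shortest: 23.

23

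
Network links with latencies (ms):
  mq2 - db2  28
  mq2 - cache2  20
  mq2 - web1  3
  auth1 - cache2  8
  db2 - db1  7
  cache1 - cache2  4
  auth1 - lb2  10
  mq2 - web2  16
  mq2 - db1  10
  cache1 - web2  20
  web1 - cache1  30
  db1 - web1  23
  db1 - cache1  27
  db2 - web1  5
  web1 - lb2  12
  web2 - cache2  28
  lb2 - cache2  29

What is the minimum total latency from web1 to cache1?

Comparing a few candidate routes:
web1 - cache1: 30
web1 - mq2 - web2 - cache1: 3 + 16 + 20 = 39
web1 - db2 - db1 - cache1: 5 + 7 + 27 = 39
web1 - mq2 - cache2 - cache1: 3 + 20 + 4 = 27
web1 - lb2 - auth1 - cache2 - cache1: 12 + 10 + 8 + 4 = 34
web1 - mq2 - db1 - cache1: 3 + 10 + 27 = 40
Best route has total 27 ms.

27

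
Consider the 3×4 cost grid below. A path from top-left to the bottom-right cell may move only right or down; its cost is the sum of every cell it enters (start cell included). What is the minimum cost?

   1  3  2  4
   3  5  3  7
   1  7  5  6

Path [0,0]→[0,1]→[0,2]→[1,2]→[2,2]→[2,3]: 1 + 3 + 2 + 3 + 5 + 6 = 20.
For comparison, the top-then-right route costs 23.

20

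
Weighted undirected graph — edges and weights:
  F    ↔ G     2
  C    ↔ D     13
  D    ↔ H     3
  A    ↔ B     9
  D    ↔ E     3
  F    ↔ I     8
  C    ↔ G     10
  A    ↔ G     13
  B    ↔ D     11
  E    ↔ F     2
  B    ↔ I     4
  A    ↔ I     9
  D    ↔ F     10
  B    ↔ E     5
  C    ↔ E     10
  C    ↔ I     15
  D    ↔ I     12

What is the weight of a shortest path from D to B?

A few of the D→B routes:
D→I→B: 12 + 4 = 16
D→F→E→B: 10 + 2 + 5 = 17
D→E→B: 3 + 5 = 8
D→E→F→I→B: 3 + 2 + 8 + 4 = 17
D→B: 11
The minimum is 8.

8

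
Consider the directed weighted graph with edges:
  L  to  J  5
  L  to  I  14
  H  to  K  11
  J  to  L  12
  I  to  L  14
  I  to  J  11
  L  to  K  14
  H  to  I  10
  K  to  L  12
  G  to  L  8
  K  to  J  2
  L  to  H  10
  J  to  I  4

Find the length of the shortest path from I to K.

28

Paths from I to K:
I→J→L→H→K: 11 + 12 + 10 + 11 = 44
I→L→H→K: 14 + 10 + 11 = 35
I→L→K: 14 + 14 = 28
I→J→L→K: 11 + 12 + 14 = 37
Shortest: 28.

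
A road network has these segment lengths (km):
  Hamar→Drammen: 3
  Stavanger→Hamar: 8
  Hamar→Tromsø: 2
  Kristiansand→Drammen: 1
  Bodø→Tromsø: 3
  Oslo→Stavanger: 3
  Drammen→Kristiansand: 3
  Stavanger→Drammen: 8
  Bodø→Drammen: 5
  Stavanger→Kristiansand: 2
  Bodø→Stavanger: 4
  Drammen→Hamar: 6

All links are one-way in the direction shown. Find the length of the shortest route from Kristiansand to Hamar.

7

Paths from Kristiansand to Hamar:
Kristiansand→Drammen→Hamar: 1 + 6 = 7
Shortest: 7 km.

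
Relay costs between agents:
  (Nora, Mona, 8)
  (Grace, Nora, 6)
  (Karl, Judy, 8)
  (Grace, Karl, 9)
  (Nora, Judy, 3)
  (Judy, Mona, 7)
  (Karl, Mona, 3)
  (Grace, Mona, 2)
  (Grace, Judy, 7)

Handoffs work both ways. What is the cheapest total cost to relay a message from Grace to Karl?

Checking several routes:
Grace-Mona-Karl: 2 + 3 = 5
Grace-Mona-Judy-Karl: 2 + 7 + 8 = 17
Grace-Judy-Karl: 7 + 8 = 15
Grace-Karl: 9
Best route has total 5.

5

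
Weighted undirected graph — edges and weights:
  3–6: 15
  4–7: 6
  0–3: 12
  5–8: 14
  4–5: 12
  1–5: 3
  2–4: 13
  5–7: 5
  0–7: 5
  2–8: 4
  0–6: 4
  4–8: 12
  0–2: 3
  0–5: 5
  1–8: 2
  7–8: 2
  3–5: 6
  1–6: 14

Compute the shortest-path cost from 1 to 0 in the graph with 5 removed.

A few of the 1→0 routes:
1 -> 8 -> 2 -> 4 -> 7 -> 0: 2 + 4 + 13 + 6 + 5 = 30
1 -> 8 -> 7 -> 4 -> 2 -> 0: 2 + 2 + 6 + 13 + 3 = 26
1 -> 8 -> 7 -> 0: 2 + 2 + 5 = 9
1 -> 6 -> 0: 14 + 4 = 18
1 -> 8 -> 2 -> 0: 2 + 4 + 3 = 9
1 -> 8 -> 4 -> 7 -> 0: 2 + 12 + 6 + 5 = 25
Best route has total 9.

9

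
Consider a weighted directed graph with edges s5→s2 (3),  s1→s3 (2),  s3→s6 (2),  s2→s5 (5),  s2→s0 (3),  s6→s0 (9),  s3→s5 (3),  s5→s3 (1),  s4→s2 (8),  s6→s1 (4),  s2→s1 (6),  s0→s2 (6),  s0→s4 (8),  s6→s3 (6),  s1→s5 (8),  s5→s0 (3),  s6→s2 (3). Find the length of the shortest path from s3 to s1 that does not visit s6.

12

Paths from s3 to s1 avoiding s6:
s3 → s5 → s0 → s4 → s2 → s1: 3 + 3 + 8 + 8 + 6 = 28
s3 → s5 → s0 → s2 → s1: 3 + 3 + 6 + 6 = 18
s3 → s5 → s2 → s1: 3 + 3 + 6 = 12
Best route has total 12.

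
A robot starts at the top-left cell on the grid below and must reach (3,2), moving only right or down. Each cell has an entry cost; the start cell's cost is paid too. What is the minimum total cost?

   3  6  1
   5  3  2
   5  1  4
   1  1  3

16

Best path: (0,0) → (1,0) → (1,1) → (2,1) → (3,1) → (3,2)
Cost: 3 + 5 + 3 + 1 + 1 + 3 = 16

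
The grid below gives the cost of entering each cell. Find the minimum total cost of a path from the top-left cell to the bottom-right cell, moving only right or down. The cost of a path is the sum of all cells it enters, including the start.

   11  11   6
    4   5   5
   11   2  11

Path [0,0] -> [1,0] -> [1,1] -> [2,1] -> [2,2]: 11 + 4 + 5 + 2 + 11 = 33.

33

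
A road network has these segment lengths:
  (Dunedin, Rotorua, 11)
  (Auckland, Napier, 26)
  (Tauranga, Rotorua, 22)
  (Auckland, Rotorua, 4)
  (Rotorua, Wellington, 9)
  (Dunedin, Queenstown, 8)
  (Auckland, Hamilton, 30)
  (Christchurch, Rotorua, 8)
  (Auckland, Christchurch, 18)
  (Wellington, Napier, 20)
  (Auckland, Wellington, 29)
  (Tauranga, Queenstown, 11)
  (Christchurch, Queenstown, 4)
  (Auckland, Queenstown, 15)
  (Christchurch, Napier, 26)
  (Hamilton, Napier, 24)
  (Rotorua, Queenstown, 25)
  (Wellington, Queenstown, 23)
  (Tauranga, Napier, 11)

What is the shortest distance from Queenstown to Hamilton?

45

Some routes from Queenstown to Hamilton:
Queenstown - Christchurch - Napier - Hamilton: 4 + 26 + 24 = 54
Queenstown - Auckland - Hamilton: 15 + 30 = 45
Queenstown - Christchurch - Rotorua - Auckland - Hamilton: 4 + 8 + 4 + 30 = 46
Queenstown - Christchurch - Auckland - Hamilton: 4 + 18 + 30 = 52
Queenstown - Tauranga - Napier - Hamilton: 11 + 11 + 24 = 46
Queenstown - Dunedin - Rotorua - Auckland - Hamilton: 8 + 11 + 4 + 30 = 53
The minimum is 45.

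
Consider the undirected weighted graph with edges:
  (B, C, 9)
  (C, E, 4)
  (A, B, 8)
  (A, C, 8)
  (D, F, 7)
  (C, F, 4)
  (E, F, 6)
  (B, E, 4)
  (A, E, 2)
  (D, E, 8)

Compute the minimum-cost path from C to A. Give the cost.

6

A few of the C→A routes:
C-E-A: 4 + 2 = 6
C-F-E-A: 4 + 6 + 2 = 12
C-A: 8
C-B-E-A: 9 + 4 + 2 = 15
C-E-B-A: 4 + 4 + 8 = 16
The minimum is 6.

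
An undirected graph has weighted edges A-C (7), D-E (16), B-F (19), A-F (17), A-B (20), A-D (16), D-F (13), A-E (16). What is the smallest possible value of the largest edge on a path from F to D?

A few of the F→D routes:
F-A-D: max(17, 16) = 17
F-D: max(13) = 13
F-B-A-E-D: max(19, 20, 16, 16) = 20
F-A-E-D: max(17, 16, 16) = 17
The minimum achievable maximum is 13.

13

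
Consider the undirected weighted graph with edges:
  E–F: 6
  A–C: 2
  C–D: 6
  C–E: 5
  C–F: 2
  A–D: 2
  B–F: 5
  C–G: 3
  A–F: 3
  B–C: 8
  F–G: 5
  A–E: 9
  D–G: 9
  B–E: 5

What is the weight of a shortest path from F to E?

A few of the F→E routes:
F→C→E: 2 + 5 = 7
F→A→E: 3 + 9 = 12
F→E: 6
F→B→E: 5 + 5 = 10
F→A→C→E: 3 + 2 + 5 = 10
Shortest: 6.

6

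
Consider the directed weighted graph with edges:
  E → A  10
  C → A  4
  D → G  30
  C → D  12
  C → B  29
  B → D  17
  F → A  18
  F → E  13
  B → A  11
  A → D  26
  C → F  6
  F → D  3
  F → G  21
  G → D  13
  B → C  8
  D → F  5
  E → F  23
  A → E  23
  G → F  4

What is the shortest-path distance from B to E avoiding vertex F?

34

Candidate routes:
B → A → E: 11 + 23 = 34
B → C → A → E: 8 + 4 + 23 = 35
Best route has total 34.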